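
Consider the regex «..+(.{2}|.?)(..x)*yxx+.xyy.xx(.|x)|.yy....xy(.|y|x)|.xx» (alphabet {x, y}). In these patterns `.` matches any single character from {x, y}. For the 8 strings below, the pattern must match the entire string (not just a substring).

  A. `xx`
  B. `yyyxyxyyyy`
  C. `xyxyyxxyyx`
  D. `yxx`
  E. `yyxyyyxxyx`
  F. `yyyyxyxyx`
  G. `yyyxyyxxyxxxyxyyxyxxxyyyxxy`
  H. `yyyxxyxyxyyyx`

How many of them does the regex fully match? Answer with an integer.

1

A. `xx` → no match
B. `yyyxyxyyyy` → no match
C. `xyxyyxxyyx` → no match
D. `yxx` → match
E. `yyxyyyxxyx` → no match
F. `yyyyxyxyx` → no match
G → no match
H → no match
Total matched: 1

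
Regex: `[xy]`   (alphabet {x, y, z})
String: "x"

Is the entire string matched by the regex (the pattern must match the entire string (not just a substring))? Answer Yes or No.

Yes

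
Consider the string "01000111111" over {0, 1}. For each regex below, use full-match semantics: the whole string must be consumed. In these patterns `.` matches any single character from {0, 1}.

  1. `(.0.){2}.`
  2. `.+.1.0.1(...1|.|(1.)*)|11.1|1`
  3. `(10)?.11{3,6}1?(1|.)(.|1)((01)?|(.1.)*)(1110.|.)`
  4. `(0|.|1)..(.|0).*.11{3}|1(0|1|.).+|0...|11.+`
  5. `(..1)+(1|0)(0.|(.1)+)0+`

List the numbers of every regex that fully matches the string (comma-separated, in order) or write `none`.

4

1 → no match
2 → no match
3 → no match
4 → match
5 → no match — must end with "0"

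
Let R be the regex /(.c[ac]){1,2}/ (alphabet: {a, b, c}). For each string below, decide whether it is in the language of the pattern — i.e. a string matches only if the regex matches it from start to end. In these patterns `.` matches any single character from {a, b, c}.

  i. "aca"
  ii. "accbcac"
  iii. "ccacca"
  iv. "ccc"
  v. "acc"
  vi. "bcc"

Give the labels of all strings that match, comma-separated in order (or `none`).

i, iii, iv, v, vi

i → match
ii → no match
iii → match
iv → match
v → match
vi → match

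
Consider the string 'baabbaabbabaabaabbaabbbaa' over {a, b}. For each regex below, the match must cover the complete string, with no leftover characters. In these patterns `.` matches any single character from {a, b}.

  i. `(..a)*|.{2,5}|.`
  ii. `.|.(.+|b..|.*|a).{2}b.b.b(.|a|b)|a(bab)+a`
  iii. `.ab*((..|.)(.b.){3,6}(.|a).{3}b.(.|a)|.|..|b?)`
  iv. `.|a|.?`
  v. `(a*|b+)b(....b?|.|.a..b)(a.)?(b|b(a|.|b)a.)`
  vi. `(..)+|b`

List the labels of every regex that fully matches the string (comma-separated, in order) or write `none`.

i → no match
ii → no match
iii → match
iv → no match
v → no match
vi → no match

iii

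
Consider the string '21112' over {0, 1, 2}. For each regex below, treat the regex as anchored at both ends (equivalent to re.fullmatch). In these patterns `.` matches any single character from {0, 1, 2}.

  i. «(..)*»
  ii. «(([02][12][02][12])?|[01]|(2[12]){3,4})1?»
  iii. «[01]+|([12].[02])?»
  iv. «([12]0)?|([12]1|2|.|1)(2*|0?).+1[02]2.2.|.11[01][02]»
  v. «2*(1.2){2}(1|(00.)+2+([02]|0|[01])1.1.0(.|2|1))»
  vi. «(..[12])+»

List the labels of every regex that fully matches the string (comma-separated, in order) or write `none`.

i → no match
ii → no match
iii → no match
iv → match
v → no match
vi → no match

iv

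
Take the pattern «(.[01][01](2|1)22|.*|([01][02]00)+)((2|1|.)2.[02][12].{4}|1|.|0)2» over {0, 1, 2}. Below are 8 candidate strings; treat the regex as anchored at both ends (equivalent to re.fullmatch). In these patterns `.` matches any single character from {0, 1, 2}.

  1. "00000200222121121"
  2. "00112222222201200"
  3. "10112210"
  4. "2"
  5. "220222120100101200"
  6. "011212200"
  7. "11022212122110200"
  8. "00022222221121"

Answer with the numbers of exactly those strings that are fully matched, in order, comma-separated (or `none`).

none

1 → no match — must end with "2"
2 → no match — must end with "2"
3 → no match — must end with "2"
4 → no match
5 → no match — must end with "2"
6 → no match — must end with "2"
7 → no match — must end with "2"
8 → no match — must end with "2"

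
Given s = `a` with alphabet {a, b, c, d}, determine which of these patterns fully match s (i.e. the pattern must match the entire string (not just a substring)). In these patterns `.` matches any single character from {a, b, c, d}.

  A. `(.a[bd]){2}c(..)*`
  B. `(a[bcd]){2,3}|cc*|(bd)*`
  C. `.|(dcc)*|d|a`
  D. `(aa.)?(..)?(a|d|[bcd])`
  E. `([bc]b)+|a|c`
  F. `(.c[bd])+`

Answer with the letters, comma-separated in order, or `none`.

C, D, E

A → no match
B → no match
C → match
D → match
E → match
F → no match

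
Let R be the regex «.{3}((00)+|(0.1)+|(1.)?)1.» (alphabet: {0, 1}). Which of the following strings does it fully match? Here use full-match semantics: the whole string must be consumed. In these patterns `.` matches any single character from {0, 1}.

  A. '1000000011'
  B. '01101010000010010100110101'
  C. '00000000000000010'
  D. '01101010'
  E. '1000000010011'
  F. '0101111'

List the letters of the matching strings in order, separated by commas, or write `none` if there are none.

C, F

A → no match
B → no match
C → match
D → no match
E → no match
F → match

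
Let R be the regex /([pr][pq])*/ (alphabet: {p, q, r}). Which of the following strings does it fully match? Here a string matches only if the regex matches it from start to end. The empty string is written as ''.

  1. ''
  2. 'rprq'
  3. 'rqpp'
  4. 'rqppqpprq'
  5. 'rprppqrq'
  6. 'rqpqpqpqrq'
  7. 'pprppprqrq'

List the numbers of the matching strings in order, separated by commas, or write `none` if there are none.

1, 2, 3, 5, 6, 7

1. '' → match
2. 'rprq' → match
3. 'rqpp' → match
4. 'rqppqpprq' → no match
5. 'rprppqrq' → match
6. 'rqpqpqpqrq' → match
7. 'pprppprqrq' → match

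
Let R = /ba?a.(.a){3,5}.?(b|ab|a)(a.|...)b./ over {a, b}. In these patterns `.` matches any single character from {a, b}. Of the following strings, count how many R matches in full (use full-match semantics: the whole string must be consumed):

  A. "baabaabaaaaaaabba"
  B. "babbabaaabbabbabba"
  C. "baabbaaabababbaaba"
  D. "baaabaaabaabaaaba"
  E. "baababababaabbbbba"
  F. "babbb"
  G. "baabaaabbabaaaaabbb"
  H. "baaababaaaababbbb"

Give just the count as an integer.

5

A → match
B → no match
C → match
D → match
E → match
F → no match
G → no match
H → match
Total matched: 5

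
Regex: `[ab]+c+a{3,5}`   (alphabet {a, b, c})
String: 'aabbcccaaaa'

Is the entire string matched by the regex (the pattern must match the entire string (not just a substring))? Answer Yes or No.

Yes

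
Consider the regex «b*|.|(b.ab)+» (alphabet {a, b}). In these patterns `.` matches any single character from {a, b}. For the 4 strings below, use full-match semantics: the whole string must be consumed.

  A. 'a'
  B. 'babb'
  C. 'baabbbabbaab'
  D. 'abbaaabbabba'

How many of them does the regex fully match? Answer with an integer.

A → match
B → no match
C → match
D → no match
Total matched: 2

2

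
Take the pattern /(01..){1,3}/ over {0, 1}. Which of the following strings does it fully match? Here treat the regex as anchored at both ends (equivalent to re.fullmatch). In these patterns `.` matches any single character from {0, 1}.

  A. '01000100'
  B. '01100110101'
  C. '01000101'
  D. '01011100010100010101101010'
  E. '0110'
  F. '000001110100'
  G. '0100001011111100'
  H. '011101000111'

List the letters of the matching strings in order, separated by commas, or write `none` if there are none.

A, C, E, H

A → match
B → no match
C → match
D → no match
E → match
F → no match — must start with '01'
G → no match
H → match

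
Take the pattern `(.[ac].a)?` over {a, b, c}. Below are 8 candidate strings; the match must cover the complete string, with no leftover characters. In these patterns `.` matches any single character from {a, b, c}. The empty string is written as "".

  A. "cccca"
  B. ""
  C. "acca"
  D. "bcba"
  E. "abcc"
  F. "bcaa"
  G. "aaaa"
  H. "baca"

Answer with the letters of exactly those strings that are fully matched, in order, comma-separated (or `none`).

B, C, D, F, G, H

A → no match
B → match
C → match
D → match
E → no match
F → match
G → match
H → match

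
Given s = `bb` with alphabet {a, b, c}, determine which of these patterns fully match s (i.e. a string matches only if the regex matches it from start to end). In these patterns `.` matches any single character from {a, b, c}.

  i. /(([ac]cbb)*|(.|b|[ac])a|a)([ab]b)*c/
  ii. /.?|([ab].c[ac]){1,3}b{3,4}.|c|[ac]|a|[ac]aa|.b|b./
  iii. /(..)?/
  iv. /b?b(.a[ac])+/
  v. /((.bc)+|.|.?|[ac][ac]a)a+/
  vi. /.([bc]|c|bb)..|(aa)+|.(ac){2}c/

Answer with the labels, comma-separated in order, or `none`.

i → no match — must end with `c`
ii → match
iii → match
iv → no match
v → no match — must end with `a`
vi → no match

ii, iii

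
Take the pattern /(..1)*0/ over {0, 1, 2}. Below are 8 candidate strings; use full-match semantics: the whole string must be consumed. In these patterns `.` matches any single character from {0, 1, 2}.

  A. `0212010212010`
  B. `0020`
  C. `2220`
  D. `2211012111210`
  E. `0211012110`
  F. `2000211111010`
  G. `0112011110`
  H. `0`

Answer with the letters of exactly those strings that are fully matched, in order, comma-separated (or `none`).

A → match
B → no match
C → no match
D → match
E → match
F → no match
G → match
H → match

A, D, E, G, H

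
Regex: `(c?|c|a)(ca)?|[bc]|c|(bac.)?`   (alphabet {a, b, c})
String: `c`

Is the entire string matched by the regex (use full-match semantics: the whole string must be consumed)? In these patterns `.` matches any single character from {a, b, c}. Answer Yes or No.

Yes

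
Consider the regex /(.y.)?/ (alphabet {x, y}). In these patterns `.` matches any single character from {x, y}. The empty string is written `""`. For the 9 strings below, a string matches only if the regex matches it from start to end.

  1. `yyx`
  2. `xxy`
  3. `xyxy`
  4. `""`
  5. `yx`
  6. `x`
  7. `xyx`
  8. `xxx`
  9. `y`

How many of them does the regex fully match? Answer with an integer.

3

1 → match
2 → no match
3 → no match
4 → match
5 → no match
6 → no match
7 → match
8 → no match
9 → no match
Total matched: 3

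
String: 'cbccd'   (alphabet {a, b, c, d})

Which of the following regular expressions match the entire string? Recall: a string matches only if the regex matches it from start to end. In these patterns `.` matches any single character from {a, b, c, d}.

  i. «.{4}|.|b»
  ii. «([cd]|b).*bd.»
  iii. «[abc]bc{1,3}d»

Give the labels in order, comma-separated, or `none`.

iii

i → no match
ii → no match
iii → match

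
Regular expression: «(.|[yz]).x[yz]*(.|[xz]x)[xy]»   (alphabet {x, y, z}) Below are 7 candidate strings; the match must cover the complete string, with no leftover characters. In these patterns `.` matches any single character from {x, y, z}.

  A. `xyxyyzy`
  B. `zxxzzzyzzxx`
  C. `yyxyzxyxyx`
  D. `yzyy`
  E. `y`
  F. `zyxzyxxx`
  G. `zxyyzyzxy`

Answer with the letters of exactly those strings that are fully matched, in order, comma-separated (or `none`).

A, B, F

A → match
B → match
C → no match
D → no match
E → no match
F → match
G → no match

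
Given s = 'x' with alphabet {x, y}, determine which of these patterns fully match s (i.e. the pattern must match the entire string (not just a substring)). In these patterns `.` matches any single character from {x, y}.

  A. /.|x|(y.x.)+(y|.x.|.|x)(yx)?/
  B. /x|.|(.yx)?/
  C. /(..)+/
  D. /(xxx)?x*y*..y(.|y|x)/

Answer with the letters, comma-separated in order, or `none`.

A → match
B → match
C → no match
D → no match

A, B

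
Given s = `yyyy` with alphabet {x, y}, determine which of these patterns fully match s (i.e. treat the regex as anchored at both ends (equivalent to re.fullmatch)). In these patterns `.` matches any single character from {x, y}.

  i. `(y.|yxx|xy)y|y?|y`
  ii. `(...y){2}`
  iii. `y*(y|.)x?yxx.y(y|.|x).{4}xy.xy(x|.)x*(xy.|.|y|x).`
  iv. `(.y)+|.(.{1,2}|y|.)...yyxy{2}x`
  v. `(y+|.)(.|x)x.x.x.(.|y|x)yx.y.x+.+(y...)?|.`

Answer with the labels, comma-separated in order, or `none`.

i → no match
ii → no match
iii → no match
iv → match
v → no match

iv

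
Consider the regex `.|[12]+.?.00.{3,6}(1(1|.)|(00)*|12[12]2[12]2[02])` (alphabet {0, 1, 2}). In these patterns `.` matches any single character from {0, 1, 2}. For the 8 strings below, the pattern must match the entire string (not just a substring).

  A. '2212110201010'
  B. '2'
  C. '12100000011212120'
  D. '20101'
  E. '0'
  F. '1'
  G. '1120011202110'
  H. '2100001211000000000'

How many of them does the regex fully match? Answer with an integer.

6

A → no match
B → match
C → match
D → no match
E → match
F → match
G → match
H → match
Total matched: 6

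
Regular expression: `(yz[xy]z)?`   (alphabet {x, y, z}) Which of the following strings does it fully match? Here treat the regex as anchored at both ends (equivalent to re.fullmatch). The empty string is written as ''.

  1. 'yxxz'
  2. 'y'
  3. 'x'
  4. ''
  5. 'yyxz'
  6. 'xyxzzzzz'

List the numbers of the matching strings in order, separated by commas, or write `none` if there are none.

4

1. 'yxxz' → no match
2. 'y' → no match
3. 'x' → no match
4. '' → match
5. 'yyxz' → no match
6. 'xyxzzzzz' → no match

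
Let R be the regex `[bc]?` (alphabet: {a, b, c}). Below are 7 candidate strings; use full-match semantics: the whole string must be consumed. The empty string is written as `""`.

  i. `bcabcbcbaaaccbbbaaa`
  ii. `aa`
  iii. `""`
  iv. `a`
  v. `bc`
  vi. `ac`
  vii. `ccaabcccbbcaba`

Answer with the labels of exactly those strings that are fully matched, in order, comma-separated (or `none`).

iii

i → no match
ii. `aa` → no match
iii. `""` → match
iv. `a` → no match
v. `bc` → no match
vi. `ac` → no match
vii → no match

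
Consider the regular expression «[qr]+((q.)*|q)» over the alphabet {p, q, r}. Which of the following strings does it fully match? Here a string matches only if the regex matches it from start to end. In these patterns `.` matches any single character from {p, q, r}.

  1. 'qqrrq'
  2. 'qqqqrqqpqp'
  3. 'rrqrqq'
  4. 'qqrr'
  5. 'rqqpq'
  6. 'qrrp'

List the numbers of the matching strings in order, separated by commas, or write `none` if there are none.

1, 2, 3, 4

1 → match
2 → match
3 → match
4 → match
5 → no match
6 → no match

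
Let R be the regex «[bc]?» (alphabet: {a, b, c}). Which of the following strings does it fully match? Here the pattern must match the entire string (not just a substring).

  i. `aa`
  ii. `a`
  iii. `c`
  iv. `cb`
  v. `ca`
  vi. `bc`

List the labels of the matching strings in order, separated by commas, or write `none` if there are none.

iii

i. `aa` → no match
ii. `a` → no match
iii. `c` → match
iv. `cb` → no match
v. `ca` → no match
vi. `bc` → no match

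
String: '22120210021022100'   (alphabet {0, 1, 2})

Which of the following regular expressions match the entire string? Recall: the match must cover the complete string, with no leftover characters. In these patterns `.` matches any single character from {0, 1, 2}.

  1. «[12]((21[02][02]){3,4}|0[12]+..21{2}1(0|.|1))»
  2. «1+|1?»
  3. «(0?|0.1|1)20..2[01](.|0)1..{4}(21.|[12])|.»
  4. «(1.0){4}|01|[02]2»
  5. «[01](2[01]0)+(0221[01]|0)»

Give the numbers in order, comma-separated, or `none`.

1

1 → match
2 → no match
3 → no match
4 → no match
5 → no match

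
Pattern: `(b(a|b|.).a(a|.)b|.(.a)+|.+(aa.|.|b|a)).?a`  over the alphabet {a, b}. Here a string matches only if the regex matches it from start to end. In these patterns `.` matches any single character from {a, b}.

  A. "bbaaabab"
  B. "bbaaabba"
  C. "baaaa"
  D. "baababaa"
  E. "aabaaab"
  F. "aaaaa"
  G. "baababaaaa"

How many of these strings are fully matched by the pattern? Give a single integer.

5

A → no match — must end with "a"
B → match
C → match
D → match
E → no match — must end with "a"
F → match
G → match
Total matched: 5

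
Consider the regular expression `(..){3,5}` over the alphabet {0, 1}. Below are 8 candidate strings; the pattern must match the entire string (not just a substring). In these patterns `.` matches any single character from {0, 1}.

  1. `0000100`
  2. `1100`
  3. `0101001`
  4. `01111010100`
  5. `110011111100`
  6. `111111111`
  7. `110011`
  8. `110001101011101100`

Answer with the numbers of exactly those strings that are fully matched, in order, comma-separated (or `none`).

1 → no match
2 → no match
3 → no match
4 → no match
5 → no match
6 → no match
7 → match
8 → no match

7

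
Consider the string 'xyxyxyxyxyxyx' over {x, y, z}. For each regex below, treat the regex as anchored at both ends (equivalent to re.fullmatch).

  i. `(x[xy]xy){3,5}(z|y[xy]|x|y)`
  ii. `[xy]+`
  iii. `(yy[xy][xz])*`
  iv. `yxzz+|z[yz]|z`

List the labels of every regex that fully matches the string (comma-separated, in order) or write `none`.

i, ii

i → match
ii → match
iii → no match
iv → no match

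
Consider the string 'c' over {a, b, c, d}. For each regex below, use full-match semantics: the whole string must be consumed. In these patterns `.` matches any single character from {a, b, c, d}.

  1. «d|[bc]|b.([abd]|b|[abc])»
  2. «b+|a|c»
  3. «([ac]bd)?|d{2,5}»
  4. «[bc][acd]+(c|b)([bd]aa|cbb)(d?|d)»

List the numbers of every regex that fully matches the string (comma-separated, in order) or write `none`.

1 → match
2 → match
3 → no match
4 → no match

1, 2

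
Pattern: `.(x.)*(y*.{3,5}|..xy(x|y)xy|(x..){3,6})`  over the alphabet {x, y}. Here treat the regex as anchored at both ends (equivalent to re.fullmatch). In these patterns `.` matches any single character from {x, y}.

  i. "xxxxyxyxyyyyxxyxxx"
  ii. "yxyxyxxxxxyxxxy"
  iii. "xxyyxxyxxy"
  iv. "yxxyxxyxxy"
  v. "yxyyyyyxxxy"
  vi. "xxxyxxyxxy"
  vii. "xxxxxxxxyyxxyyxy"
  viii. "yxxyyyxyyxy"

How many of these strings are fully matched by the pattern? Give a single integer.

i → no match
ii → match
iii → match
iv → match
v → match
vi → match
vii → match
viii → match
Total matched: 7

7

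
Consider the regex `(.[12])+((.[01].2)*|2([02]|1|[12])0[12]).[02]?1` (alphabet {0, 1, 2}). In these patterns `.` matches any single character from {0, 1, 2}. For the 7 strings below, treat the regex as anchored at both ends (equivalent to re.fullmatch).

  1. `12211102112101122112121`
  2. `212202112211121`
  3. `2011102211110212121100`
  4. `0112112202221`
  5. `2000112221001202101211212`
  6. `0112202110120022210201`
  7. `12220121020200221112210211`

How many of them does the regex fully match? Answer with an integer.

4

1 → match
2 → match
3 → no match — must end with `1`
4 → match
5 → no match — must end with `1`
6 → no match
7 → match
Total matched: 4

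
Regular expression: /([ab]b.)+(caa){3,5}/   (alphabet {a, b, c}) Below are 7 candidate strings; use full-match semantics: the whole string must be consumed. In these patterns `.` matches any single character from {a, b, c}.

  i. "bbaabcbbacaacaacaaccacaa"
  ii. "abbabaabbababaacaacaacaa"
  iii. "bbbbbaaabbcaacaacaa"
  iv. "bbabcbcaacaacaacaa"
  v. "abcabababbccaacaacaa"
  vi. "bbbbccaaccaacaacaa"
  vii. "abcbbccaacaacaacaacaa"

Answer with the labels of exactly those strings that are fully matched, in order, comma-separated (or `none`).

vii

i → no match
ii → no match
iii → no match
iv → no match
v → no match
vi → no match
vii → match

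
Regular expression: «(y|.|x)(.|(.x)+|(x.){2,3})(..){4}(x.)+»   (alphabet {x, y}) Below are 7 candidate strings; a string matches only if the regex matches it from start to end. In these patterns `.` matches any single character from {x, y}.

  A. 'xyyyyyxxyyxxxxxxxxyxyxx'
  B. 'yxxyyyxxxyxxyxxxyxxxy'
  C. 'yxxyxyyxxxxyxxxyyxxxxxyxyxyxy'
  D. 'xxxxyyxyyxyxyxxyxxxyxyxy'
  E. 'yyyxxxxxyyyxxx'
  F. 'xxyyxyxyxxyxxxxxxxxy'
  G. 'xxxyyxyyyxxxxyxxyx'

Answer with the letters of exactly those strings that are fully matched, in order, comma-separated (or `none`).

A → no match
B → match
C → no match
D → no match
E → no match
F → no match
G → no match

B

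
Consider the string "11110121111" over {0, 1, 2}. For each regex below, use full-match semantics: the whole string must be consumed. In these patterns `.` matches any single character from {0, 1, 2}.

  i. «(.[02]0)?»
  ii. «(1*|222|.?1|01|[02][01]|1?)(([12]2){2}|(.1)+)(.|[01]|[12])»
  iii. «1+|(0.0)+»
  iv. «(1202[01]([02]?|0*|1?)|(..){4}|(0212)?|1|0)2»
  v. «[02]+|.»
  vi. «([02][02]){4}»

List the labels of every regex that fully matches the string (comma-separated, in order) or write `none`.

i → no match
ii → match
iii → no match
iv → no match — must end with "2"
v → no match
vi → no match

ii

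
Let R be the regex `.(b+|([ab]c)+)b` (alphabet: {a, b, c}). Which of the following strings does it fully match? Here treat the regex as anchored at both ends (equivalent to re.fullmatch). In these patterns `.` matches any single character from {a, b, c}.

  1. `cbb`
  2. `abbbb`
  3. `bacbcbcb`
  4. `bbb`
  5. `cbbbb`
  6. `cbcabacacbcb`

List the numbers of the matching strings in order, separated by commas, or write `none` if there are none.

1 → match
2 → match
3 → match
4 → match
5 → match
6 → no match

1, 2, 3, 4, 5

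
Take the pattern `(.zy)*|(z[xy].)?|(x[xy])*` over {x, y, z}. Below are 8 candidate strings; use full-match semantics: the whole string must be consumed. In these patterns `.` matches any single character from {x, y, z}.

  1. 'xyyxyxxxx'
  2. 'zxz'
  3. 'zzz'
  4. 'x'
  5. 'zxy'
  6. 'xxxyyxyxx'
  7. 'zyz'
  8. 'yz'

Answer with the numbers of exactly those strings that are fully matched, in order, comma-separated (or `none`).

2, 5, 7

1 → no match
2 → match
3 → no match
4 → no match
5 → match
6 → no match
7 → match
8 → no match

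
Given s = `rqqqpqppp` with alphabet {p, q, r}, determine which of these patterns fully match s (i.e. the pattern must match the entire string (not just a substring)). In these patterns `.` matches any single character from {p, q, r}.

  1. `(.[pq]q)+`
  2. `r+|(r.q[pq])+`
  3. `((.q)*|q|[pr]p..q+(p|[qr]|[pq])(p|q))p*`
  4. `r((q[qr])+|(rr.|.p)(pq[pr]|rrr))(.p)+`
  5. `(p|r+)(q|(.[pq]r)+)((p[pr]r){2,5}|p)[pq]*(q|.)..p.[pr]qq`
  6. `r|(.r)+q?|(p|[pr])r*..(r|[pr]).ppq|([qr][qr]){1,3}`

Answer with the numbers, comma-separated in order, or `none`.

1 → no match — must end with `q`
2 → no match
3 → match
4 → match
5 → no match — must end with `qq`
6 → no match

3, 4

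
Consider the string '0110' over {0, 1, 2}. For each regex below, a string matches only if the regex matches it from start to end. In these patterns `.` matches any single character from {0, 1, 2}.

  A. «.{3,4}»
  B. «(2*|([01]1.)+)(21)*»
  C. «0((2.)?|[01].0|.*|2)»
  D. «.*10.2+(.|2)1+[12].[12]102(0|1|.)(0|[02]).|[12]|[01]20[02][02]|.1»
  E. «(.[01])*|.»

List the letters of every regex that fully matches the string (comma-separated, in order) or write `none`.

A → match
B → no match
C → match
D → no match
E → match

A, C, E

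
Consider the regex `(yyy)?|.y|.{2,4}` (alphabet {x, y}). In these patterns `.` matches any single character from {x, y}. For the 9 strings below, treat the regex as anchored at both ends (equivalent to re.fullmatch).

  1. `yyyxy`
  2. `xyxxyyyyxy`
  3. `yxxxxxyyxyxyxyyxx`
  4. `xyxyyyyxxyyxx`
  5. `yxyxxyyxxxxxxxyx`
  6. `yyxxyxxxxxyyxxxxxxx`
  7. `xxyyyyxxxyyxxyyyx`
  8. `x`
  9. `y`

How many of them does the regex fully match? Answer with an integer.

1 → no match
2 → no match
3 → no match
4 → no match
5 → no match
6 → no match
7 → no match
8 → no match
9 → no match
Total matched: 0

0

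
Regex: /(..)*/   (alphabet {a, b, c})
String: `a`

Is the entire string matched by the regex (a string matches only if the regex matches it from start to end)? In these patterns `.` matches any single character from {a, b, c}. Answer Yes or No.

No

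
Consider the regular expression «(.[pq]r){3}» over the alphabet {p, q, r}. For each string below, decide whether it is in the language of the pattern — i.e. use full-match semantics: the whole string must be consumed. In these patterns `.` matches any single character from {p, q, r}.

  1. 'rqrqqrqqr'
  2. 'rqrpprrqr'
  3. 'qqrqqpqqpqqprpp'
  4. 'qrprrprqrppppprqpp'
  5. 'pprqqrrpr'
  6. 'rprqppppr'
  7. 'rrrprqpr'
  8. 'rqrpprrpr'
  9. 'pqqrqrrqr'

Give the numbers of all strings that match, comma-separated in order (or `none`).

1. 'rqrqqrqqr' → match
2. 'rqrpprrqr' → match
3 → no match — must end with 'r'
4 → no match — must end with 'r'
5. 'pprqqrrpr' → match
6. 'rprqppppr' → no match
7. 'rrrprqpr' → no match
8. 'rqrpprrpr' → match
9. 'pqqrqrrqr' → no match

1, 2, 5, 8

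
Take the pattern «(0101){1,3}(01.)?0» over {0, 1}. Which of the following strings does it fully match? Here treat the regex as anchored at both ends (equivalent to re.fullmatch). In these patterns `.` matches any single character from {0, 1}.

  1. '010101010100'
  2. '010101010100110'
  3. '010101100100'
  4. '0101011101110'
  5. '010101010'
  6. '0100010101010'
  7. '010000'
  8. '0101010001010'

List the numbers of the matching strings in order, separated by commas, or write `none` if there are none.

1, 5

1 → match
2 → no match
3 → no match
4 → no match
5 → match
6 → no match — must start with '0101'
7 → no match — must start with '0101'
8 → no match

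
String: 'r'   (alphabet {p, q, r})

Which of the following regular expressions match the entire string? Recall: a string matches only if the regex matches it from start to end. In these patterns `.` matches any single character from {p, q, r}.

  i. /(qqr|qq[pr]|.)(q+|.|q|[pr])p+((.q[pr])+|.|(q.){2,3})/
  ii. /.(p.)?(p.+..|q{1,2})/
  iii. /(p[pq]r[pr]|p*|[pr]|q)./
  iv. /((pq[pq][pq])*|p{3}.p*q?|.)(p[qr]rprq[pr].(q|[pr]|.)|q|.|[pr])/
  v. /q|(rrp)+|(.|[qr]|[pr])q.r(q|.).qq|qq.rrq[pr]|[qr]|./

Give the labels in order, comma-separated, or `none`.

i → no match
ii → no match
iii → match
iv → match
v → match

iii, iv, v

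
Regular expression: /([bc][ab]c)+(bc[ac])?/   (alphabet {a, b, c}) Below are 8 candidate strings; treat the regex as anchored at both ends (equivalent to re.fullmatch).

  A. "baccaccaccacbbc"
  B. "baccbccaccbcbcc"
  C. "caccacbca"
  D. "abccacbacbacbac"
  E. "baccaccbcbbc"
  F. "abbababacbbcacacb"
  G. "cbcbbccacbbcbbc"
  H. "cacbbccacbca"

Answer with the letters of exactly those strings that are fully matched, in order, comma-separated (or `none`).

A → match
B → match
C → match
D → no match
E → match
F → no match
G → match
H → match

A, B, C, E, G, H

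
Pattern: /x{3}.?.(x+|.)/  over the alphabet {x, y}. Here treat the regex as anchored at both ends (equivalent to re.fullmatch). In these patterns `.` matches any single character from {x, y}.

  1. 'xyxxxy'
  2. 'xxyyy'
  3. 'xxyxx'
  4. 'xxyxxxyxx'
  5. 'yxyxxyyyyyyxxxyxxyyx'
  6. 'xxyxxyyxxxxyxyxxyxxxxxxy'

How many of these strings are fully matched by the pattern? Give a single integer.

0

1. 'xyxxxy' → no match
2. 'xxyyy' → no match
3. 'xxyxx' → no match
4. 'xxyxxxyxx' → no match
5 → no match — must start with 'x'
6 → no match
Total matched: 0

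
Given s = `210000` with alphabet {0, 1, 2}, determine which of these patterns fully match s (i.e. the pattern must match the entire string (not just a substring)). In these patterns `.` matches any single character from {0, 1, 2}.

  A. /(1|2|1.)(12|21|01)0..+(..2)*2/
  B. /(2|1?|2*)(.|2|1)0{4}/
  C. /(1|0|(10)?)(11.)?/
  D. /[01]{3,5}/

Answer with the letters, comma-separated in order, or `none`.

A → no match — must end with `2`
B → match
C → no match
D → no match

B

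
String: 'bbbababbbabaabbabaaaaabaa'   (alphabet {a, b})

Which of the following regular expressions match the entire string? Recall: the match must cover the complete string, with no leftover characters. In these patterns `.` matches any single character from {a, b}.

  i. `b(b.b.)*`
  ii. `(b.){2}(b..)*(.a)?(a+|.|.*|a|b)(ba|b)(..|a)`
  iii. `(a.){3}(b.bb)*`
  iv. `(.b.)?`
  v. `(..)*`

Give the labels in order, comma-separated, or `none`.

ii

i → no match
ii → match
iii → no match — must start with 'a'
iv → no match
v → no match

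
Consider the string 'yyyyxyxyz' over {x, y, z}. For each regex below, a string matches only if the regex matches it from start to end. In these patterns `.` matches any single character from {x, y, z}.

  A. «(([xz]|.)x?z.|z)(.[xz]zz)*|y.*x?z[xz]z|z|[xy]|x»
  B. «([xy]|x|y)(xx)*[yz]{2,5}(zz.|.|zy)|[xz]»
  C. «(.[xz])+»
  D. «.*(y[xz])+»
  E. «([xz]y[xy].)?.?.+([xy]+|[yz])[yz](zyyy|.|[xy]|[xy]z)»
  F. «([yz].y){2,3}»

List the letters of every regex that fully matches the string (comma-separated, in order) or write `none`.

A → no match
B → no match
C → no match
D → match
E → match
F → no match — must end with 'y'

D, E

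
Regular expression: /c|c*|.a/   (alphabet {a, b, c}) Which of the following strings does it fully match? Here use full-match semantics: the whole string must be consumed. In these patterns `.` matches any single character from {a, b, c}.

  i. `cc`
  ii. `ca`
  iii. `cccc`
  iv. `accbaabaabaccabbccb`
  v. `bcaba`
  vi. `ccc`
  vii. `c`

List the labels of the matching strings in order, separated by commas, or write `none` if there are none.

i → match
ii → match
iii → match
iv → no match
v → no match
vi → match
vii → match

i, ii, iii, vi, vii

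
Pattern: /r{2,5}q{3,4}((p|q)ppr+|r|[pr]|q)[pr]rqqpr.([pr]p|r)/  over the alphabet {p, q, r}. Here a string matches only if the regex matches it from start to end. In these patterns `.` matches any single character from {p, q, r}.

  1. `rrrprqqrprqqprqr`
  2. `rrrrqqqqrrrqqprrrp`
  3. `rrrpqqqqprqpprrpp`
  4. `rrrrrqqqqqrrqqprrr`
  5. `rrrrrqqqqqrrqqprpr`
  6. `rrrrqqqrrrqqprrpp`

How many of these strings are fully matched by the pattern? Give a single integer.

1 → no match
2 → match
3 → no match
4 → match
5 → match
6 → match
Total matched: 4

4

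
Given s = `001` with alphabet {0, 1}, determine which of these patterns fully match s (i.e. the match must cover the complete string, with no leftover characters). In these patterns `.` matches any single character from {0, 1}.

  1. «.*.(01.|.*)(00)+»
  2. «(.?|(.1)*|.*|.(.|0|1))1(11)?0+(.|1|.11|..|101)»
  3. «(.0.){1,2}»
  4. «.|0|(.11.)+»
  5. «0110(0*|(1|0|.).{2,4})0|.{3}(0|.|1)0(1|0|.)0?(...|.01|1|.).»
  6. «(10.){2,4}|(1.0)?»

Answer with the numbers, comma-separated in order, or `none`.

3

1 → no match — must end with `00`
2 → no match
3 → match
4 → no match
5 → no match
6 → no match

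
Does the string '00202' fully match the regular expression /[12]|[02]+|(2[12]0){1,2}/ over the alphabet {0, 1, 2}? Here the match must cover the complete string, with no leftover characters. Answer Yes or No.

Yes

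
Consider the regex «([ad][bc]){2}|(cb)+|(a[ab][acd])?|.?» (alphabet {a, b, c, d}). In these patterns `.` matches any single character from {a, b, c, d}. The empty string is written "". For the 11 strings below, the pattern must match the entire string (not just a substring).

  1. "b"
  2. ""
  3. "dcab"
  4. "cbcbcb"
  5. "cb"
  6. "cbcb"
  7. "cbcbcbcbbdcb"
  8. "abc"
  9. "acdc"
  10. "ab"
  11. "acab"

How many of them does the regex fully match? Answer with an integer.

9

1. "b" → match
2. "" → match
3. "dcab" → match
4. "cbcbcb" → match
5. "cb" → match
6. "cbcb" → match
7. "cbcbcbcbbdcb" → no match
8. "abc" → match
9. "acdc" → match
10. "ab" → no match
11. "acab" → match
Total matched: 9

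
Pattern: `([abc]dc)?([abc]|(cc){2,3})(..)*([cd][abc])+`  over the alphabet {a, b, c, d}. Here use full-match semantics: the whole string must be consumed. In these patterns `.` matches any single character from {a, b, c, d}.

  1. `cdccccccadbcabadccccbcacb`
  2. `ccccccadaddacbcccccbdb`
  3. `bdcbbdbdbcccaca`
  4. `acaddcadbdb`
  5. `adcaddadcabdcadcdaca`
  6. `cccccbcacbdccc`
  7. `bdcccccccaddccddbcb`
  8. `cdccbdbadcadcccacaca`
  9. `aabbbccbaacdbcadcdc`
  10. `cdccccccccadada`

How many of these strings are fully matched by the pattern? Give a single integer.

10

1 → match
2 → match
3 → match
4 → match
5 → match
6 → match
7 → match
8 → match
9 → match
10 → match
Total matched: 10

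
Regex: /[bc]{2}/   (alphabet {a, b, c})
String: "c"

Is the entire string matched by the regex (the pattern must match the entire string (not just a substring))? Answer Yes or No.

No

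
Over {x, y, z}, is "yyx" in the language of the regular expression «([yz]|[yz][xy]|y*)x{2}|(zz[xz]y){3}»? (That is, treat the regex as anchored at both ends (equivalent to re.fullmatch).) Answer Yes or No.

No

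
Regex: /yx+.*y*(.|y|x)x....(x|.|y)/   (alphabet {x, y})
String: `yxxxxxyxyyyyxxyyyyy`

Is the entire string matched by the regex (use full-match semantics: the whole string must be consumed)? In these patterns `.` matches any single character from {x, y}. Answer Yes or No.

Yes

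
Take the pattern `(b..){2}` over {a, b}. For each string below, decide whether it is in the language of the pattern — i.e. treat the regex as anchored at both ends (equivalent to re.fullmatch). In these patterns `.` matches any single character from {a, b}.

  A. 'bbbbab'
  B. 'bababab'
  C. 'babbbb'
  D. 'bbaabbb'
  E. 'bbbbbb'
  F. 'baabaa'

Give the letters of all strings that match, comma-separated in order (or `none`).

A. 'bbbbab' → match
B. 'bababab' → no match
C. 'babbbb' → match
D. 'bbaabbb' → no match
E. 'bbbbbb' → match
F. 'baabaa' → match

A, C, E, F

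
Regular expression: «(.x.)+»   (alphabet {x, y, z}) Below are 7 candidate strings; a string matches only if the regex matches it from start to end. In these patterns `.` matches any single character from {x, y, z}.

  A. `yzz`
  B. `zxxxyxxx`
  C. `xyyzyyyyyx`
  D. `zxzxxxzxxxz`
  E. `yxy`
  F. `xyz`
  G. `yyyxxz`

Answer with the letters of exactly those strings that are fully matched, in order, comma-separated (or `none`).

A → no match
B → no match
C → no match
D → no match
E → match
F → no match
G → no match

E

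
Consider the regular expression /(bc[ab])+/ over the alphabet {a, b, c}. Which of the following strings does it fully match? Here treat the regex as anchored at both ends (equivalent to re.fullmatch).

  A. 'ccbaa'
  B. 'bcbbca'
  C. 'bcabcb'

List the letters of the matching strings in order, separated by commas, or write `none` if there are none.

B, C

A. 'ccbaa' → no match — must start with 'bc'
B. 'bcbbca' → match
C. 'bcabcb' → match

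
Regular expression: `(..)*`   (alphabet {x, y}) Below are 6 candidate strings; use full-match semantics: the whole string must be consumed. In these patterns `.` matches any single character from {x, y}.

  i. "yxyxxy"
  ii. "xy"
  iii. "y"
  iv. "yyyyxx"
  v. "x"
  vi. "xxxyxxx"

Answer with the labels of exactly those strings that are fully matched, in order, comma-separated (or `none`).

i, ii, iv

i → match
ii → match
iii → no match
iv → match
v → no match
vi → no match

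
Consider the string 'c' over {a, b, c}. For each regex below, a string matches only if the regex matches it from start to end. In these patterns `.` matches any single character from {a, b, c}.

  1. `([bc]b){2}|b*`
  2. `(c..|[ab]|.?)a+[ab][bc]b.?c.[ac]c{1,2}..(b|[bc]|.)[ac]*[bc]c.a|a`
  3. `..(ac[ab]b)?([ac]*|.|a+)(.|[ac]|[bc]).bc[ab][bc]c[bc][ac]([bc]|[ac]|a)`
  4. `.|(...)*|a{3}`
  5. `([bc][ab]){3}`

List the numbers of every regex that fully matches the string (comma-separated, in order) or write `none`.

4

1 → no match
2 → no match — must end with 'a'
3 → no match
4 → match
5 → no match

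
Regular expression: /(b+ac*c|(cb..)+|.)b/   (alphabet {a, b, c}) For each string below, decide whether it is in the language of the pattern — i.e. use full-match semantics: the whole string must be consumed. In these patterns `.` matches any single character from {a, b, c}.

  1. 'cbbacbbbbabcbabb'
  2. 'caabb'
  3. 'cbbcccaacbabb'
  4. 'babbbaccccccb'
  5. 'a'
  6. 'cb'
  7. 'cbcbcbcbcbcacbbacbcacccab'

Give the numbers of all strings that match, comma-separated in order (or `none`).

6

1 → no match
2 → no match
3 → no match
4 → no match
5 → no match — must end with 'b'
6 → match
7 → no match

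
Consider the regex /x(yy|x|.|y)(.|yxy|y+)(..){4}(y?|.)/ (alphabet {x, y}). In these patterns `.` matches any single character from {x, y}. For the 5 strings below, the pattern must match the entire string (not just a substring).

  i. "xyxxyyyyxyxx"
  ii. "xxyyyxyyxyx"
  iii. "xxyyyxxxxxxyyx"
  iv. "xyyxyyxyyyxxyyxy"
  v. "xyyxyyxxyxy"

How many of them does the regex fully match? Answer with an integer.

i → match
ii → match
iii → match
iv → no match
v → match
Total matched: 4

4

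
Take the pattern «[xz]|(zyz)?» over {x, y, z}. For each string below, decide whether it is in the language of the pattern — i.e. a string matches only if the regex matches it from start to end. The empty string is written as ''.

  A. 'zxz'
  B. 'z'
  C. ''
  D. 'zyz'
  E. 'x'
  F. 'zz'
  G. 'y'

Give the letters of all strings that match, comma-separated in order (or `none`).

A → no match
B → match
C → match
D → match
E → match
F → no match
G → no match

B, C, D, E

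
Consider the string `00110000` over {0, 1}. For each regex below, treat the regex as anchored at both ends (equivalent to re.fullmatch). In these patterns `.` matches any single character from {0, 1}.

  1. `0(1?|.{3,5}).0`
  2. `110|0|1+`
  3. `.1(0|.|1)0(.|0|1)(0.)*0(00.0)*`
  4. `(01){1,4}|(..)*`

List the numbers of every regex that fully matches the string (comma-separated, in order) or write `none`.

1, 4

1 → match
2 → no match
3 → no match
4 → match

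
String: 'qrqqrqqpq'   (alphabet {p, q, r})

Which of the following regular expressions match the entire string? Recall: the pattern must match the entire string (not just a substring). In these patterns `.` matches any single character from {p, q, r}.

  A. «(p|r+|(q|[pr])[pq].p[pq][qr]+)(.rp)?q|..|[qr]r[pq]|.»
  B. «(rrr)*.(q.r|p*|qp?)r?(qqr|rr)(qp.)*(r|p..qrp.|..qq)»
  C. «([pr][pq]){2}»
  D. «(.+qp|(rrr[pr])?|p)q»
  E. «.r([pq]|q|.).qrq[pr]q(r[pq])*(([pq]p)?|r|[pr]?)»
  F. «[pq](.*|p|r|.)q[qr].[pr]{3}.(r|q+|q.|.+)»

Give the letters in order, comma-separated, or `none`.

D

A → no match
B → no match
C → no match
D → match
E → no match
F → no match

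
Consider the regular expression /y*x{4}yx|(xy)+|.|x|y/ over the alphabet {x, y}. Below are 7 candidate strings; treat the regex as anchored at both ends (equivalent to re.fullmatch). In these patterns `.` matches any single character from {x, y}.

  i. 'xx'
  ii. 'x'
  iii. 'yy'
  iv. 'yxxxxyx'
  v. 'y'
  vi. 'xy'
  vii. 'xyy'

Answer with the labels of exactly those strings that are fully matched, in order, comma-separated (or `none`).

ii, iv, v, vi

i. 'xx' → no match
ii. 'x' → match
iii. 'yy' → no match
iv. 'yxxxxyx' → match
v. 'y' → match
vi. 'xy' → match
vii. 'xyy' → no match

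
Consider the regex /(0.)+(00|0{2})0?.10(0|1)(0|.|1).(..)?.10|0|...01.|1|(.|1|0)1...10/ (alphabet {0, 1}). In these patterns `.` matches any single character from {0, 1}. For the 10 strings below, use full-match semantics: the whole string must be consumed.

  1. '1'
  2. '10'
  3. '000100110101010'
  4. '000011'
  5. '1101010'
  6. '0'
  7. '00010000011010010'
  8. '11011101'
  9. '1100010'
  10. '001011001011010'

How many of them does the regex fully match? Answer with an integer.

6

1. '1' → match
2. '10' → no match
3 → match
4. '000011' → match
5. '1101010' → match
6. '0' → match
7 → no match
8. '11011101' → no match
9. '1100010' → match
10 → no match
Total matched: 6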